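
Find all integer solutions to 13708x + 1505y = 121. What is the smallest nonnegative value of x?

407

gcd(13708, 1505) = 1  (13708 = 9*1505 + 163, 1505 = 9*163 + 38, 163 = 4*38 + 11, 38 = 3*11 + 5, 11 = 2*5 + 1, 5 = 5*1).
1 divides 121, so solutions exist.
Back-substituting, 13708*(277) + 1505*(-2523) = 1.
Scale by 121/1 = 121: (x₀, y₀) = (33517, -305283).
General solution: x = 33517 + 1505t, y = -305283 - 13708t for integer t.
x ≥ 0: smallest is 33517 mod 1505 = 407 (at t = -22), with y = -3707.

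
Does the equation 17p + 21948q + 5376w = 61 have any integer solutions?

gcd(21948, 17) = 1  (21948 = 1291*17 + 1, 17 = 17*1).
gcd(1, 5376) = 1.
1 divides 61, so integer solutions exist.

yes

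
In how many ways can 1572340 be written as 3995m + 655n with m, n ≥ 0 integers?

3

gcd(3995, 655):
  3995 = 6*655 + 65
  655 = 10*65 + 5
  65 = 13*5
so gcd(3995, 655) = 5.
Back-substitute for Bézout coefficients:
  5 = 655 - 10*65
  ... = 3995*(-10) + 655*(61)
Scale by 314468: one solution is (-3144680, 19182548). Reduce m mod 131: (106, 1754).
General: m = 106 + 131t, n = 1754 - 799t.
m ≥ 0 ⇒ t ≥ 0; n ≥ 0 ⇒ t ≤ 2. So t ∈ [0, 2]: 3 solutions.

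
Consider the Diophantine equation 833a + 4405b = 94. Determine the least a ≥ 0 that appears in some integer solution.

2898

gcd(4405, 833) = 1  (4405 = 5·833 + 240, 833 = 3·240 + 113, 240 = 2·113 + 14, 113 = 8·14 + 1, 14 = 14·1).
1 divides 94, so solutions exist.
Back-substituting, 833·(312) + 4405·(-59) = 1.
Scale by 94/1 = 94: (a₀, b₀) = (29328, -5546).
General solution: a = 29328 + 4405t, b = -5546 - 833t for integer t.
a ≥ 0: smallest is 29328 mod 4405 = 2898 (at t = -6), with b = -548.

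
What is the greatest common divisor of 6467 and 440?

1

gcd(6467, 440) = 1  (6467 = 14·440 + 307, 440 = 1·307 + 133, 307 = 2·133 + 41, 133 = 3·41 + 10, 41 = 4·10 + 1, 10 = 10·1).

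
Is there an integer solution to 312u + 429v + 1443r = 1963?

gcd(429, 312) = 39  (429 = 1·312 + 117, 312 = 2·117 + 78, 117 = 1·78 + 39, 78 = 2·39).
gcd(39, 1443) = 39.
39 does not divide 1963 (remainder 13), so no integer solutions.

no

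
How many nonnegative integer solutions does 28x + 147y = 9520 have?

gcd(147, 28) = 7.
By Bézout, 28×(-5) + 147×(1) = 7.
One solution: (4, 64).
General: x = 4 + 21t, y = 64 - 4t.
x ≥ 0 ⇒ t ≥ 0; y ≥ 0 ⇒ t ≤ 16. So t ∈ [0, 16]: 17 solutions.

17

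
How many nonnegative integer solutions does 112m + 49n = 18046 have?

gcd(112, 49) = 7.
By Bézout, 112×(-3) + 49×(7) = 7.
One solution: (1, 366).
General: m = 1 + 7t, n = 366 - 16t.
m ≥ 0 ⇒ t ≥ 0; n ≥ 0 ⇒ t ≤ 22. So t ∈ [0, 22]: 23 solutions.

23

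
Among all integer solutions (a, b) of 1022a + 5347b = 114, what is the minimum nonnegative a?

1622

gcd(5347, 1022) = 1.
1 divides 114, so solutions exist.
By Bézout, 1022×(-361) + 5347×(69) = 1.
Scale by 114/1 = 114: (a₀, b₀) = (-41154, 7866).
General solution: a = -41154 + 5347t, b = 7866 - 1022t for integer t.
a ≥ 0: smallest is -41154 mod 5347 = 1622 (at t = 8), with b = -310.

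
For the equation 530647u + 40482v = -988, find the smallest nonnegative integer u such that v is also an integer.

1700

gcd(530647, 40482):
  530647 = 13*40482 + 4381
  40482 = 9*4381 + 1053
  4381 = 4*1053 + 169
  1053 = 6*169 + 39
  169 = 4*39 + 13
  39 = 3*13
so gcd(530647, 40482) = 13.
13 divides -988, so solutions exist.
Back-substitute for Bézout coefficients:
  13 = 169 - 4*39
  ... = 530647*(961) + 40482*(-12597)
Scale by -988/13 = -76: (u₀, v₀) = (-73036, 957372).
General solution: u = -73036 + 3114t, v = 957372 - 40819t for integer t.
u ≥ 0: smallest is -73036 mod 3114 = 1700 (at t = 24), with v = -22284.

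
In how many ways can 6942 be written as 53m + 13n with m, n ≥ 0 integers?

gcd(53, 13):
  53 = 4*13 + 1
  13 = 13*1
so gcd(53, 13) = 1.
Back-substitute for Bézout coefficients:
  1 = 53 - 4*13
  ... = 53*(1) + 13*(-4)
Scale by 6942: one solution is (6942, -27768). Reduce m mod 13: (0, 534).
General: m = 0 + 13t, n = 534 - 53t.
m ≥ 0 ⇒ t ≥ 0; n ≥ 0 ⇒ t ≤ 10. So t ∈ [0, 10]: 11 solutions.

11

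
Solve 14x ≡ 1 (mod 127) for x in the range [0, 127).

118

gcd(127, 14) = 1.
By Bézout, 14·(-9) + 127·(1) = 1.
So 14·-9 ≡ 1 (mod 127), and -9 mod 127 = 118.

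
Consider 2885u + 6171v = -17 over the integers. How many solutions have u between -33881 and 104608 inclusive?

22

gcd(6171, 2885):
  6171 = 2·2885 + 401
  2885 = 7·401 + 78
  401 = 5·78 + 11
  78 = 7·11 + 1
  11 = 11·1
so gcd(6171, 2885) = 1.
Back-substitute for Bézout coefficients:
  1 = 78 - 7·11
  ... = 2885·(554) + 6171·(-259)
Scale by -17: particular solution (-9418, 4403); reduce u mod 6171: (2924, -1367).
General solution: u = 2924 + 6171t, v = -1367 - 2885t for integer t.
-33881 ≤ 2924 + 6171t ≤ 104608 gives t ∈ [-5, 16], which is 22 values.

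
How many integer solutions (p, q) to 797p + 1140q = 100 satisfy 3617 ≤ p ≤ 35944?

gcd(1140, 797) = 1  (1140 = 1×797 + 343, 797 = 2×343 + 111, 343 = 3×111 + 10, 111 = 11×10 + 1, 10 = 10×1).
Back-substituting, 797×(113) + 1140×(-79) = 1.
Scale by 100: particular solution (11300, -7900); reduce p mod 1140: (1040, -727).
General solution: p = 1040 + 1140t, q = -727 - 797t for integer t.
3617 ≤ 1040 + 1140t ≤ 35944 gives t ∈ [3, 30], which is 28 values.

28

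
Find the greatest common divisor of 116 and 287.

1

gcd(287, 116) = 1  (287 = 2·116 + 55, 116 = 2·55 + 6, 55 = 9·6 + 1, 6 = 6·1).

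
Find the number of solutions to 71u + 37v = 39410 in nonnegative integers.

gcd(71, 37):
  71 = 1*37 + 34
  37 = 1*34 + 3
  34 = 11*3 + 1
  3 = 3*1
so gcd(71, 37) = 1.
Back-substitute for Bézout coefficients:
  1 = 34 - 11*3
  ... = 71*(12) + 37*(-23)
Scale by 39410: one solution is (472920, -906430). Reduce u mod 37: (23, 1021).
General: u = 23 + 37t, v = 1021 - 71t.
u ≥ 0 ⇒ t ≥ 0; v ≥ 0 ⇒ t ≤ 14. So t ∈ [0, 14]: 15 solutions.

15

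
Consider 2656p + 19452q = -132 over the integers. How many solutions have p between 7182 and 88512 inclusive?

gcd(19452, 2656):
  19452 = 7*2656 + 860
  2656 = 3*860 + 76
  860 = 11*76 + 24
  76 = 3*24 + 4
  24 = 6*4
so gcd(19452, 2656) = 4.
Back-substitute for Bézout coefficients:
  4 = 76 - 3*24
  ... = 2656*(769) + 19452*(-105)
Scale by -33: particular solution (-25377, 3465); reduce p mod 4863: (3801, -519).
General solution: p = 3801 + 4863t, q = -519 - 664t for integer t.
7182 ≤ 3801 + 4863t ≤ 88512 gives t ∈ [1, 17], which is 17 values.

17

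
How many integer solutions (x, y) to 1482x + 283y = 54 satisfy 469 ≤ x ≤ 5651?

19

gcd(1482, 283) = 1  (1482 = 5*283 + 67, 283 = 4*67 + 15, 67 = 4*15 + 7, 15 = 2*7 + 1, 7 = 7*1).
Back-substituting, 1482*(-38) + 283*(199) = 1.
Scale by 54: particular solution (-2052, 10746); reduce x mod 283: (212, -1110).
General solution: x = 212 + 283t, y = -1110 - 1482t for integer t.
469 ≤ 212 + 283t ≤ 5651 gives t ∈ [1, 19], which is 19 values.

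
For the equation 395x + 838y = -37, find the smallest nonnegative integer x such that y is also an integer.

19

gcd(838, 395):
  838 = 2×395 + 48
  395 = 8×48 + 11
  48 = 4×11 + 4
  11 = 2×4 + 3
  4 = 1×3 + 1
  3 = 3×1
so gcd(838, 395) = 1.
1 divides -37, so solutions exist.
Back-substitute for Bézout coefficients:
  1 = 4 - 1×3
  ... = 395×(-227) + 838×(107)
Scale by -37/1 = -37: (x₀, y₀) = (8399, -3959).
General solution: x = 8399 + 838t, y = -3959 - 395t for integer t.
x ≥ 0: smallest is 8399 mod 838 = 19 (at t = -10), with y = -9.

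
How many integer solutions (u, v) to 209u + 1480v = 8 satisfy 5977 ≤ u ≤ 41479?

24

gcd(1480, 209) = 1  (1480 = 7*209 + 17, 209 = 12*17 + 5, 17 = 3*5 + 2, 5 = 2*2 + 1, 2 = 2*1).
Back-substituting, 209*(609) + 1480*(-86) = 1.
Scale by 8: particular solution (4872, -688); reduce u mod 1480: (432, -61).
General solution: u = 432 + 1480t, v = -61 - 209t for integer t.
5977 ≤ 432 + 1480t ≤ 41479 gives t ∈ [4, 27], which is 24 values.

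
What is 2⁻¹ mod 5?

gcd(5, 2):
  5 = 2·2 + 1
  2 = 2·1
so gcd(5, 2) = 1.
Back-substitute for Bézout coefficients:
  1 = 5 - 2·2
  ... = 2·(-2) + 5·(1)
So 2·-2 ≡ 1 (mod 5), and -2 mod 5 = 3.

3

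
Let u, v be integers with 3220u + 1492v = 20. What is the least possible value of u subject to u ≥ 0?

gcd(3220, 1492):
  3220 = 2*1492 + 236
  1492 = 6*236 + 76
  236 = 3*76 + 8
  76 = 9*8 + 4
  8 = 2*4
so gcd(3220, 1492) = 4.
4 divides 20, so solutions exist.
Back-substitute for Bézout coefficients:
  4 = 76 - 9*8
  ... = 3220*(-177) + 1492*(382)
Scale by 20/4 = 5: (u₀, v₀) = (-885, 1910).
General solution: u = -885 + 373t, v = 1910 - 805t for integer t.
u ≥ 0: smallest is -885 mod 373 = 234 (at t = 3), with v = -505.

234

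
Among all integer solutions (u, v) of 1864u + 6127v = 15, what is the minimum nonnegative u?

gcd(6127, 1864):
  6127 = 3×1864 + 535
  1864 = 3×535 + 259
  535 = 2×259 + 17
  259 = 15×17 + 4
  17 = 4×4 + 1
  4 = 4×1
so gcd(6127, 1864) = 1.
1 divides 15, so solutions exist.
Back-substitute for Bézout coefficients:
  1 = 17 - 4×4
  ... = 1864×(-1443) + 6127×(439)
Scale by 15/1 = 15: (u₀, v₀) = (-21645, 6585).
General solution: u = -21645 + 6127t, v = 6585 - 1864t for integer t.
u ≥ 0: smallest is -21645 mod 6127 = 2863 (at t = 4), with v = -871.

2863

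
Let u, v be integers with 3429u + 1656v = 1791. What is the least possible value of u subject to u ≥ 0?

171

gcd(3429, 1656) = 9  (3429 = 2*1656 + 117, 1656 = 14*117 + 18, 117 = 6*18 + 9, 18 = 2*9).
9 divides 1791, so solutions exist.
Back-substituting, 3429*(85) + 1656*(-176) = 9.
Scale by 1791/9 = 199: (u₀, v₀) = (16915, -35024).
General solution: u = 16915 + 184t, v = -35024 - 381t for integer t.
u ≥ 0: smallest is 16915 mod 184 = 171 (at t = -91), with v = -353.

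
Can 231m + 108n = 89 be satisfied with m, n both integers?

no

gcd(231, 108) = 3.
3 does not divide 89 (remainder 2), so no integer solutions.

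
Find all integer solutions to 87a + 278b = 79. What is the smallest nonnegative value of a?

gcd(278, 87) = 1.
1 divides 79, so solutions exist.
By Bézout, 87×(-131) + 278×(41) = 1.
Scale by 79/1 = 79: (a₀, b₀) = (-10349, 3239).
General solution: a = -10349 + 278t, b = 3239 - 87t for integer t.
a ≥ 0: smallest is -10349 mod 278 = 215 (at t = 38), with b = -67.

215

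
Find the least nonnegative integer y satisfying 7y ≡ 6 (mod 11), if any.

4

gcd(11, 7):
  11 = 1×7 + 4
  7 = 1×4 + 3
  4 = 1×3 + 1
  3 = 3×1
so gcd(11, 7) = 1.
1 divides 6, so solutions exist.
Back-substitute for Bézout coefficients:
  1 = 4 - 1×3
  ... = 7×(-3) + 11×(2)
So 7×(-3) ≡ 1 (mod 11); multiply by 6: y ≡ -18 (mod 11).
Smallest nonnegative: y = -18 mod 11 = 4.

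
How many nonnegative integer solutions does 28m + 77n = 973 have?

gcd(77, 28) = 7.
By Bézout, 28*(3) + 77*(-1) = 7.
One solution: (10, 9).
General: m = 10 + 11t, n = 9 - 4t.
m ≥ 0 ⇒ t ≥ 0; n ≥ 0 ⇒ t ≤ 2. So t ∈ [0, 2]: 3 solutions.

3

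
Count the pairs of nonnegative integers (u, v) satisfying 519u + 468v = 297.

0

gcd(519, 468):
  519 = 1·468 + 51
  468 = 9·51 + 9
  51 = 5·9 + 6
  9 = 1·6 + 3
  6 = 2·3
so gcd(519, 468) = 3.
Back-substitute for Bézout coefficients:
  3 = 9 - 1·6
  ... = 519·(-55) + 468·(61)
Scale by 99: one solution is (-5445, 6039). Reduce u mod 156: (15, -16).
General: u = 15 + 156t, v = -16 - 173t.
u ≥ 0 ⇒ t ≥ 0; v ≥ 0 ⇒ t ≤ -1. So t ∈ [0, -1]: 0 solutions.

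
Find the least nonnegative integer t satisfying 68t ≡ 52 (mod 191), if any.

12

gcd(191, 68) = 1  (191 = 2×68 + 55, 68 = 1×55 + 13, 55 = 4×13 + 3, 13 = 4×3 + 1, 3 = 3×1).
1 divides 52, so solutions exist.
Back-substituting, 68×(59) + 191×(-21) = 1.
So 68×(59) ≡ 1 (mod 191); multiply by 52: t ≡ 3068 (mod 191).
Smallest nonnegative: t = 3068 mod 191 = 12.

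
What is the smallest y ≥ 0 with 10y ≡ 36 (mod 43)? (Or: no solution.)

38

gcd(43, 10) = 1  (43 = 4*10 + 3, 10 = 3*3 + 1, 3 = 3*1).
1 divides 36, so solutions exist.
Back-substituting, 10*(13) + 43*(-3) = 1.
So 10*(13) ≡ 1 (mod 43); multiply by 36: y ≡ 468 (mod 43).
Smallest nonnegative: y = 468 mod 43 = 38.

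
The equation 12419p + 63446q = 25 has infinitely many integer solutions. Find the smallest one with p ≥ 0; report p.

6105

gcd(63446, 12419) = 1.
1 divides 25, so solutions exist.
By Bézout, 12419*(-12445) + 63446*(2436) = 1.
Scale by 25/1 = 25: (p₀, q₀) = (-311125, 60900).
General solution: p = -311125 + 63446t, q = 60900 - 12419t for integer t.
p ≥ 0: smallest is -311125 mod 63446 = 6105 (at t = 5), with q = -1195.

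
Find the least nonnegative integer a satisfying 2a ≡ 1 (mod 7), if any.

4

gcd(7, 2) = 1  (7 = 3·2 + 1, 2 = 2·1).
1 divides 1, so solutions exist.
Back-substituting, 2·(-3) + 7·(1) = 1.
So 2·(-3) ≡ 1 (mod 7); multiply by 1: a ≡ -3 (mod 7).
Smallest nonnegative: a = -3 mod 7 = 4.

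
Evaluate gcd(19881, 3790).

1

gcd(19881, 3790):
  19881 = 5*3790 + 931
  3790 = 4*931 + 66
  931 = 14*66 + 7
  66 = 9*7 + 3
  7 = 2*3 + 1
  3 = 3*1
so gcd(19881, 3790) = 1.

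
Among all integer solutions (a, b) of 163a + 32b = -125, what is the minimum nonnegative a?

1

gcd(163, 32) = 1  (163 = 5×32 + 3, 32 = 10×3 + 2, 3 = 1×2 + 1, 2 = 2×1).
1 divides -125, so solutions exist.
Back-substituting, 163×(11) + 32×(-56) = 1.
Scale by -125/1 = -125: (a₀, b₀) = (-1375, 7000).
General solution: a = -1375 + 32t, b = 7000 - 163t for integer t.
a ≥ 0: smallest is -1375 mod 32 = 1 (at t = 43), with b = -9.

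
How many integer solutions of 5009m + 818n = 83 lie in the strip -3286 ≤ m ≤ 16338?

24

gcd(5009, 818):
  5009 = 6*818 + 101
  818 = 8*101 + 10
  101 = 10*10 + 1
  10 = 10*1
so gcd(5009, 818) = 1.
Back-substitute for Bézout coefficients:
  1 = 101 - 10*10
  ... = 5009*(81) + 818*(-496)
Scale by 83: particular solution (6723, -41168); reduce m mod 818: (179, -1096).
General solution: m = 179 + 818t, n = -1096 - 5009t for integer t.
-3286 ≤ 179 + 818t ≤ 16338 gives t ∈ [-4, 19], which is 24 values.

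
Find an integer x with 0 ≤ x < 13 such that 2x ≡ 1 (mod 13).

7

gcd(13, 2) = 1.
By Bézout, 2×(-6) + 13×(1) = 1.
So 2×-6 ≡ 1 (mod 13), and -6 mod 13 = 7.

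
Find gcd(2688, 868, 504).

28

gcd(2688, 868) = 28  (2688 = 3×868 + 84, 868 = 10×84 + 28, 84 = 3×28).
gcd(28, 504) = 28.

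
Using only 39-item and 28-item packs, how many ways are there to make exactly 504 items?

1

Need nonnegative integers with 39j + 28k = 504.
gcd(39, 28) = 1, and 39·(-5) + 28·(7) = 1.
So (j₀, k₀) = (-2520, 3528); general j = -2520 + 28t, k = 3528 - 39t.
j ≥ 0 ⇒ t ≥ 90; k ≥ 0 ⇒ t ≤ 90. That's 1 value of t.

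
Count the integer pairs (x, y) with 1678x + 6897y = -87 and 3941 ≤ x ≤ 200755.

28

gcd(6897, 1678) = 1.
By Bézout, 1678×(2125) + 6897×(-517) = 1.
Particular solution: (1344, -327).
General solution: x = 1344 + 6897t, y = -327 - 1678t for integer t.
3941 ≤ 1344 + 6897t ≤ 200755 gives t ∈ [1, 28], which is 28 values.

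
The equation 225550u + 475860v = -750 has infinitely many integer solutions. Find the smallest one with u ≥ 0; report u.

gcd(475860, 225550) = 10  (475860 = 2·225550 + 24760, 225550 = 9·24760 + 2710, 24760 = 9·2710 + 370, 2710 = 7·370 + 120, 370 = 3·120 + 10, 120 = 12·10).
10 divides -750, so solutions exist.
Back-substituting, 225550·(-3863) + 475860·(1831) = 10.
Scale by -750/10 = -75: (u₀, v₀) = (289725, -137325).
General solution: u = 289725 + 47586t, v = -137325 - 22555t for integer t.
u ≥ 0: smallest is 289725 mod 47586 = 4209 (at t = -6), with v = -1995.

4209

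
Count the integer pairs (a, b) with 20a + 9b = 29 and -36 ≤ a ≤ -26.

2

gcd(20, 9) = 1  (20 = 2*9 + 2, 9 = 4*2 + 1, 2 = 2*1).
Back-substituting, 20*(-4) + 9*(9) = 1.
Scale by 29: particular solution (-116, 261); reduce a mod 9: (1, 1).
General solution: a = 1 + 9t, b = 1 - 20t for integer t.
-36 ≤ 1 + 9t ≤ -26 gives t ∈ [-4, -3], which is 2 values.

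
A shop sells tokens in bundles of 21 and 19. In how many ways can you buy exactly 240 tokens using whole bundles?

1

Need nonnegative integers with 21j + 19k = 240.
gcd(21, 19) = 1, and 21·(-9) + 19·(10) = 1.
So (j₀, k₀) = (-2160, 2400); general j = -2160 + 19t, k = 2400 - 21t.
j ≥ 0 ⇒ t ≥ 114; k ≥ 0 ⇒ t ≤ 114. That's 1 value of t.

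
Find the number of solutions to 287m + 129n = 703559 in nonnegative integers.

19

gcd(287, 129):
  287 = 2*129 + 29
  129 = 4*29 + 13
  29 = 2*13 + 3
  13 = 4*3 + 1
  3 = 3*1
so gcd(287, 129) = 1.
Back-substitute for Bézout coefficients:
  1 = 13 - 4*3
  ... = 287*(-40) + 129*(89)
Scale by 703559: one solution is (-28142360, 62616751). Reduce m mod 129: (22, 5405).
General: m = 22 + 129t, n = 5405 - 287t.
m ≥ 0 ⇒ t ≥ 0; n ≥ 0 ⇒ t ≤ 18. So t ∈ [0, 18]: 19 solutions.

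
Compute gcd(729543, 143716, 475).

19

gcd(729543, 143716):
  729543 = 5·143716 + 10963
  143716 = 13·10963 + 1197
  10963 = 9·1197 + 190
  1197 = 6·190 + 57
  190 = 3·57 + 19
  57 = 3·19
so gcd(729543, 143716) = 19.
gcd(19, 475) = 19.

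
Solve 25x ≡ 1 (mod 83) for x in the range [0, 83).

10

gcd(83, 25) = 1.
By Bézout, 25*(10) + 83*(-3) = 1.
So 25*10 ≡ 1 (mod 83), and 10 mod 83 = 10.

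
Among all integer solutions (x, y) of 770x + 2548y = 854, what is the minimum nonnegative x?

gcd(2548, 770) = 14.
14 divides 854, so solutions exist.
By Bézout, 770·(-43) + 2548·(13) = 14.
Scale by 854/14 = 61: (x₀, y₀) = (-2623, 793).
General solution: x = -2623 + 182t, y = 793 - 55t for integer t.
x ≥ 0: smallest is -2623 mod 182 = 107 (at t = 15), with y = -32.

107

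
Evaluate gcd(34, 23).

1

gcd(34, 23):
  34 = 1·23 + 11
  23 = 2·11 + 1
  11 = 11·1
so gcd(34, 23) = 1.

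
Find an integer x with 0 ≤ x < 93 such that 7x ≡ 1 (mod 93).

gcd(93, 7):
  93 = 13×7 + 2
  7 = 3×2 + 1
  2 = 2×1
so gcd(93, 7) = 1.
Back-substitute for Bézout coefficients:
  1 = 7 - 3×2
  ... = 7×(40) + 93×(-3)
So 7×40 ≡ 1 (mod 93), and 40 mod 93 = 40.

40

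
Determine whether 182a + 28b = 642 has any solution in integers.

no

gcd(182, 28) = 14.
14 does not divide 642 (remainder 12), so no integer solutions.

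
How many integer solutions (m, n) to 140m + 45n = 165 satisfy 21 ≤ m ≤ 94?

gcd(140, 45):
  140 = 3·45 + 5
  45 = 9·5
so gcd(140, 45) = 5.
Back-substitute for Bézout coefficients:
  5 = 140 - 3·45
  ... = 140·(1) + 45·(-3)
Scale by 33: particular solution (33, -99); reduce m mod 9: (6, -15).
General solution: m = 6 + 9t, n = -15 - 28t for integer t.
21 ≤ 6 + 9t ≤ 94 gives t ∈ [2, 9], which is 8 values.

8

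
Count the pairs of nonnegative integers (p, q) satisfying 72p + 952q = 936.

gcd(952, 72) = 8.
By Bézout, 72·(53) + 952·(-4) = 8.
One solution: (13, 0).
General: p = 13 + 119t, q = 0 - 9t.
p ≥ 0 ⇒ t ≥ 0; q ≥ 0 ⇒ t ≤ 0. So t ∈ [0, 0]: 1 solution.

1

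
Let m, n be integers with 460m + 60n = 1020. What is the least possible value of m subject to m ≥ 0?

gcd(460, 60) = 20  (460 = 7×60 + 40, 60 = 1×40 + 20, 40 = 2×20).
20 divides 1020, so solutions exist.
Back-substituting, 460×(-1) + 60×(8) = 20.
Scale by 1020/20 = 51: (m₀, n₀) = (-51, 408).
General solution: m = -51 + 3t, n = 408 - 23t for integer t.
m ≥ 0: smallest is -51 mod 3 = 0 (at t = 17), with n = 17.

0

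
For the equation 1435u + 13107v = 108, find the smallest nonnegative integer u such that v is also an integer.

9006

gcd(13107, 1435):
  13107 = 9×1435 + 192
  1435 = 7×192 + 91
  192 = 2×91 + 10
  91 = 9×10 + 1
  10 = 10×1
so gcd(13107, 1435) = 1.
1 divides 108, so solutions exist.
Back-substitute for Bézout coefficients:
  1 = 91 - 9×10
  ... = 1435×(1297) + 13107×(-142)
Scale by 108/1 = 108: (u₀, v₀) = (140076, -15336).
General solution: u = 140076 + 13107t, v = -15336 - 1435t for integer t.
u ≥ 0: smallest is 140076 mod 13107 = 9006 (at t = -10), with v = -986.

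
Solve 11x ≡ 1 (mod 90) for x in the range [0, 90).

41

gcd(90, 11) = 1  (90 = 8·11 + 2, 11 = 5·2 + 1, 2 = 2·1).
Back-substituting, 11·(41) + 90·(-5) = 1.
So 11·41 ≡ 1 (mod 90), and 41 mod 90 = 41.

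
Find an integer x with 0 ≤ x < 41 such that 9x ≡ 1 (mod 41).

gcd(41, 9) = 1.
By Bézout, 9×(-9) + 41×(2) = 1.
So 9×-9 ≡ 1 (mod 41), and -9 mod 41 = 32.

32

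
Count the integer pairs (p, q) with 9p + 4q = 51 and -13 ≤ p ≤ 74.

22

gcd(9, 4):
  9 = 2*4 + 1
  4 = 4*1
so gcd(9, 4) = 1.
Back-substitute for Bézout coefficients:
  1 = 9 - 2*4
  ... = 9*(1) + 4*(-2)
Scale by 51: particular solution (51, -102); reduce p mod 4: (3, 6).
General solution: p = 3 + 4t, q = 6 - 9t for integer t.
-13 ≤ 3 + 4t ≤ 74 gives t ∈ [-4, 17], which is 22 values.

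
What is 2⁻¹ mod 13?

7

gcd(13, 2):
  13 = 6·2 + 1
  2 = 2·1
so gcd(13, 2) = 1.
Back-substitute for Bézout coefficients:
  1 = 13 - 6·2
  ... = 2·(-6) + 13·(1)
So 2·-6 ≡ 1 (mod 13), and -6 mod 13 = 7.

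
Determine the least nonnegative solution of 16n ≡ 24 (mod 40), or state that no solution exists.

gcd(40, 16) = 8.
8 divides 24, so solutions exist.
By Bézout, 16×(-2) + 40×(1) = 8.
So 16×(-2) ≡ 8 (mod 40); multiply by 3: n ≡ -6 (mod 5).
Smallest nonnegative: n = -6 mod 5 = 4.

4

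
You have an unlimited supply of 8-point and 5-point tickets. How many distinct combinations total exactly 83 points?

Need nonnegative integers with 8j + 5k = 83.
gcd(8, 5) = 1, and 8·(2) + 5·(-3) = 1.
So (j₀, k₀) = (166, -249); general j = 166 + 5t, k = -249 - 8t.
j ≥ 0 ⇒ t ≥ -33; k ≥ 0 ⇒ t ≤ -32. That's 2 values of t.

2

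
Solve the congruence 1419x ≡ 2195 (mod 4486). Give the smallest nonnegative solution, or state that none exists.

gcd(4486, 1419):
  4486 = 3·1419 + 229
  1419 = 6·229 + 45
  229 = 5·45 + 4
  45 = 11·4 + 1
  4 = 4·1
so gcd(4486, 1419) = 1.
1 divides 2195, so solutions exist.
Back-substitute for Bézout coefficients:
  1 = 45 - 11·4
  ... = 1419·(1097) + 4486·(-347)
So 1419·(1097) ≡ 1 (mod 4486); multiply by 2195: x ≡ 2407915 (mod 4486).
Smallest nonnegative: x = 2407915 mod 4486 = 3419.

3419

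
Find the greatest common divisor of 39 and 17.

gcd(39, 17):
  39 = 2·17 + 5
  17 = 3·5 + 2
  5 = 2·2 + 1
  2 = 2·1
so gcd(39, 17) = 1.

1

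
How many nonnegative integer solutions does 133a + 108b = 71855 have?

5

gcd(133, 108):
  133 = 1*108 + 25
  108 = 4*25 + 8
  25 = 3*8 + 1
  8 = 8*1
so gcd(133, 108) = 1.
Back-substitute for Bézout coefficients:
  1 = 25 - 3*8
  ... = 133*(13) + 108*(-16)
Scale by 71855: one solution is (934115, -1149680). Reduce a mod 108: (23, 637).
General: a = 23 + 108t, b = 637 - 133t.
a ≥ 0 ⇒ t ≥ 0; b ≥ 0 ⇒ t ≤ 4. So t ∈ [0, 4]: 5 solutions.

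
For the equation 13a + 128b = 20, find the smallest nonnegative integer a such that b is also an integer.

100

gcd(128, 13):
  128 = 9*13 + 11
  13 = 1*11 + 2
  11 = 5*2 + 1
  2 = 2*1
so gcd(128, 13) = 1.
1 divides 20, so solutions exist.
Back-substitute for Bézout coefficients:
  1 = 11 - 5*2
  ... = 13*(-59) + 128*(6)
Scale by 20/1 = 20: (a₀, b₀) = (-1180, 120).
General solution: a = -1180 + 128t, b = 120 - 13t for integer t.
a ≥ 0: smallest is -1180 mod 128 = 100 (at t = 10), with b = -10.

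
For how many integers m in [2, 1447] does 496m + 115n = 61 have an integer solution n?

13

gcd(496, 115):
  496 = 4·115 + 36
  115 = 3·36 + 7
  36 = 5·7 + 1
  7 = 7·1
so gcd(496, 115) = 1.
Back-substitute for Bézout coefficients:
  1 = 36 - 5·7
  ... = 496·(16) + 115·(-69)
Scale by 61: particular solution (976, -4209); reduce m mod 115: (56, -241).
General solution: m = 56 + 115t, n = -241 - 496t for integer t.
2 ≤ 56 + 115t ≤ 1447 gives t ∈ [0, 12], which is 13 values.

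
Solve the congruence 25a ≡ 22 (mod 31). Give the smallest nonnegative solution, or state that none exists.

gcd(31, 25) = 1  (31 = 1·25 + 6, 25 = 4·6 + 1, 6 = 6·1).
1 divides 22, so solutions exist.
Back-substituting, 25·(5) + 31·(-4) = 1.
So 25·(5) ≡ 1 (mod 31); multiply by 22: a ≡ 110 (mod 31).
Smallest nonnegative: a = 110 mod 31 = 17.

17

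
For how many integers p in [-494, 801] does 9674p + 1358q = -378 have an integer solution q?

gcd(9674, 1358):
  9674 = 7×1358 + 168
  1358 = 8×168 + 14
  168 = 12×14
so gcd(9674, 1358) = 14.
Back-substitute for Bézout coefficients:
  14 = 1358 - 8×168
  ... = 9674×(-8) + 1358×(57)
Scale by -27: particular solution (216, -1539); reduce p mod 97: (22, -157).
General solution: p = 22 + 97t, q = -157 - 691t for integer t.
-494 ≤ 22 + 97t ≤ 801 gives t ∈ [-5, 8], which is 14 values.

14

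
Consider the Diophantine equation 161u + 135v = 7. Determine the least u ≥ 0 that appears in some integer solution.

gcd(161, 135) = 1  (161 = 1·135 + 26, 135 = 5·26 + 5, 26 = 5·5 + 1, 5 = 5·1).
1 divides 7, so solutions exist.
Back-substituting, 161·(26) + 135·(-31) = 1.
Scale by 7/1 = 7: (u₀, v₀) = (182, -217).
General solution: u = 182 + 135t, v = -217 - 161t for integer t.
u ≥ 0: smallest is 182 mod 135 = 47 (at t = -1), with v = -56.

47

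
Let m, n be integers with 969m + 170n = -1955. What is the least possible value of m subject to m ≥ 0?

5

gcd(969, 170) = 17.
17 divides -1955, so solutions exist.
By Bézout, 969·(3) + 170·(-17) = 17.
Scale by -1955/17 = -115: (m₀, n₀) = (-345, 1955).
General solution: m = -345 + 10t, n = 1955 - 57t for integer t.
m ≥ 0: smallest is -345 mod 10 = 5 (at t = 35), with n = -40.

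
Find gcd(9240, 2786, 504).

14

gcd(9240, 2786) = 14.
gcd(14, 504) = 14.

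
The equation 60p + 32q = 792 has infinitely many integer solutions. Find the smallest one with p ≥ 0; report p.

gcd(60, 32) = 4.
4 divides 792, so solutions exist.
By Bézout, 60·(-1) + 32·(2) = 4.
Scale by 792/4 = 198: (p₀, q₀) = (-198, 396).
General solution: p = -198 + 8t, q = 396 - 15t for integer t.
p ≥ 0: smallest is -198 mod 8 = 2 (at t = 25), with q = 21.

2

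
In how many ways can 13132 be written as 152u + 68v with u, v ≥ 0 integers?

gcd(152, 68):
  152 = 2·68 + 16
  68 = 4·16 + 4
  16 = 4·4
so gcd(152, 68) = 4.
Back-substitute for Bézout coefficients:
  4 = 68 - 4·16
  ... = 152·(-4) + 68·(9)
Scale by 3283: one solution is (-13132, 29547). Reduce u mod 17: (9, 173).
General: u = 9 + 17t, v = 173 - 38t.
u ≥ 0 ⇒ t ≥ 0; v ≥ 0 ⇒ t ≤ 4. So t ∈ [0, 4]: 5 solutions.

5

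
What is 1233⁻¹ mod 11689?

2863

gcd(11689, 1233) = 1  (11689 = 9·1233 + 592, 1233 = 2·592 + 49, 592 = 12·49 + 4, 49 = 12·4 + 1, 4 = 4·1).
Back-substituting, 1233·(2863) + 11689·(-302) = 1.
So 1233·2863 ≡ 1 (mod 11689), and 2863 mod 11689 = 2863.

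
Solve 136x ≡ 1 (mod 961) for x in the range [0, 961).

gcd(961, 136) = 1.
By Bézout, 136*(106) + 961*(-15) = 1.
So 136*106 ≡ 1 (mod 961), and 106 mod 961 = 106.

106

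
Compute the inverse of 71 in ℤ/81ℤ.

gcd(81, 71) = 1.
By Bézout, 71*(8) + 81*(-7) = 1.
So 71*8 ≡ 1 (mod 81), and 8 mod 81 = 8.

8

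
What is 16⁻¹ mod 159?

10

gcd(159, 16) = 1.
By Bézout, 16·(10) + 159·(-1) = 1.
So 16·10 ≡ 1 (mod 159), and 10 mod 159 = 10.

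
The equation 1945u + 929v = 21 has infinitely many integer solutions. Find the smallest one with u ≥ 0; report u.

705

gcd(1945, 929) = 1.
1 divides 21, so solutions exist.
By Bézout, 1945×(299) + 929×(-626) = 1.
Scale by 21/1 = 21: (u₀, v₀) = (6279, -13146).
General solution: u = 6279 + 929t, v = -13146 - 1945t for integer t.
u ≥ 0: smallest is 6279 mod 929 = 705 (at t = -6), with v = -1476.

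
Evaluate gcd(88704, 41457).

gcd(88704, 41457):
  88704 = 2·41457 + 5790
  41457 = 7·5790 + 927
  5790 = 6·927 + 228
  927 = 4·228 + 15
  228 = 15·15 + 3
  15 = 5·3
so gcd(88704, 41457) = 3.

3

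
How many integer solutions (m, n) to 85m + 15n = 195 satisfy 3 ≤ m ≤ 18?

6

gcd(85, 15) = 5.
By Bézout, 85×(-1) + 15×(6) = 5.
Particular solution: (0, 13).
General solution: m = 0 + 3t, n = 13 - 17t for integer t.
3 ≤ 0 + 3t ≤ 18 gives t ∈ [1, 6], which is 6 values.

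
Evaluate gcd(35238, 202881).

21

gcd(202881, 35238) = 21  (202881 = 5*35238 + 26691, 35238 = 1*26691 + 8547, 26691 = 3*8547 + 1050, 8547 = 8*1050 + 147, 1050 = 7*147 + 21, 147 = 7*21).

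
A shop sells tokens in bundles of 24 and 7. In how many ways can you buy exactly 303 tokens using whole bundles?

2

Need nonnegative integers with 24j + 7k = 303.
gcd(24, 7) = 1, and 24·(-2) + 7·(7) = 1.
So (j₀, k₀) = (-606, 2121); general j = -606 + 7t, k = 2121 - 24t.
j ≥ 0 ⇒ t ≥ 87; k ≥ 0 ⇒ t ≤ 88. That's 2 values of t.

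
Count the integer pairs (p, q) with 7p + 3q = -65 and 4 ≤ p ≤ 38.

gcd(7, 3) = 1.
By Bézout, 7·(1) + 3·(-2) = 1.
Particular solution: (1, -24).
General solution: p = 1 + 3t, q = -24 - 7t for integer t.
4 ≤ 1 + 3t ≤ 38 gives t ∈ [1, 12], which is 12 values.

12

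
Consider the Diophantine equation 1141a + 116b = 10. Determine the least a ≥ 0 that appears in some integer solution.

gcd(1141, 116) = 1.
1 divides 10, so solutions exist.
By Bézout, 1141·(-55) + 116·(541) = 1.
Scale by 10/1 = 10: (a₀, b₀) = (-550, 5410).
General solution: a = -550 + 116t, b = 5410 - 1141t for integer t.
a ≥ 0: smallest is -550 mod 116 = 30 (at t = 5), with b = -295.

30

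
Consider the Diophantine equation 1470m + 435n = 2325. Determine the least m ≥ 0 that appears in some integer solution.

gcd(1470, 435):
  1470 = 3·435 + 165
  435 = 2·165 + 105
  165 = 1·105 + 60
  105 = 1·60 + 45
  60 = 1·45 + 15
  45 = 3·15
so gcd(1470, 435) = 15.
15 divides 2325, so solutions exist.
Back-substitute for Bézout coefficients:
  15 = 60 - 1·45
  ... = 1470·(8) + 435·(-27)
Scale by 2325/15 = 155: (m₀, n₀) = (1240, -4185).
General solution: m = 1240 + 29t, n = -4185 - 98t for integer t.
m ≥ 0: smallest is 1240 mod 29 = 22 (at t = -42), with n = -69.

22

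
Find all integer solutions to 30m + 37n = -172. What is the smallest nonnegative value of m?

gcd(37, 30):
  37 = 1×30 + 7
  30 = 4×7 + 2
  7 = 3×2 + 1
  2 = 2×1
so gcd(37, 30) = 1.
1 divides -172, so solutions exist.
Back-substitute for Bézout coefficients:
  1 = 7 - 3×2
  ... = 30×(-16) + 37×(13)
Scale by -172/1 = -172: (m₀, n₀) = (2752, -2236).
General solution: m = 2752 + 37t, n = -2236 - 30t for integer t.
m ≥ 0: smallest is 2752 mod 37 = 14 (at t = -74), with n = -16.

14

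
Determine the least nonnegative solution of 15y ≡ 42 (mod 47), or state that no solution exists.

31

gcd(47, 15) = 1  (47 = 3×15 + 2, 15 = 7×2 + 1, 2 = 2×1).
1 divides 42, so solutions exist.
Back-substituting, 15×(22) + 47×(-7) = 1.
So 15×(22) ≡ 1 (mod 47); multiply by 42: y ≡ 924 (mod 47).
Smallest nonnegative: y = 924 mod 47 = 31.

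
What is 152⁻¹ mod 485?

418

gcd(485, 152) = 1  (485 = 3·152 + 29, 152 = 5·29 + 7, 29 = 4·7 + 1, 7 = 7·1).
Back-substituting, 152·(-67) + 485·(21) = 1.
So 152·-67 ≡ 1 (mod 485), and -67 mod 485 = 418.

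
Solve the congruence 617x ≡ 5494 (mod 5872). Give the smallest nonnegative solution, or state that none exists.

gcd(5872, 617) = 1.
1 divides 5494, so solutions exist.
By Bézout, 617*(-1399) + 5872*(147) = 1.
So 617*(-1399) ≡ 1 (mod 5872); multiply by 5494: x ≡ -7686106 (mod 5872).
Smallest nonnegative: x = -7686106 mod 5872 = 342.

342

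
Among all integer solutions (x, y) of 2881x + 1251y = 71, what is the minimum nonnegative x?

53

gcd(2881, 1251):
  2881 = 2×1251 + 379
  1251 = 3×379 + 114
  379 = 3×114 + 37
  114 = 3×37 + 3
  37 = 12×3 + 1
  3 = 3×1
so gcd(2881, 1251) = 1.
1 divides 71, so solutions exist.
Back-substitute for Bézout coefficients:
  1 = 37 - 12×3
  ... = 2881×(406) + 1251×(-935)
Scale by 71/1 = 71: (x₀, y₀) = (28826, -66385).
General solution: x = 28826 + 1251t, y = -66385 - 2881t for integer t.
x ≥ 0: smallest is 28826 mod 1251 = 53 (at t = -23), with y = -122.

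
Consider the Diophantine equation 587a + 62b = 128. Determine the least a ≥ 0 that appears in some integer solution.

gcd(587, 62):
  587 = 9*62 + 29
  62 = 2*29 + 4
  29 = 7*4 + 1
  4 = 4*1
so gcd(587, 62) = 1.
1 divides 128, so solutions exist.
Back-substitute for Bézout coefficients:
  1 = 29 - 7*4
  ... = 587*(15) + 62*(-142)
Scale by 128/1 = 128: (a₀, b₀) = (1920, -18176).
General solution: a = 1920 + 62t, b = -18176 - 587t for integer t.
a ≥ 0: smallest is 1920 mod 62 = 60 (at t = -30), with b = -566.

60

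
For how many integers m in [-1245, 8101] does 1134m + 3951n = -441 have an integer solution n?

gcd(3951, 1134):
  3951 = 3×1134 + 549
  1134 = 2×549 + 36
  549 = 15×36 + 9
  36 = 4×9
so gcd(3951, 1134) = 9.
Back-substitute for Bézout coefficients:
  9 = 549 - 15×36
  ... = 1134×(-108) + 3951×(31)
Scale by -49: particular solution (5292, -1519); reduce m mod 439: (24, -7).
General solution: m = 24 + 439t, n = -7 - 126t for integer t.
-1245 ≤ 24 + 439t ≤ 8101 gives t ∈ [-2, 18], which is 21 values.

21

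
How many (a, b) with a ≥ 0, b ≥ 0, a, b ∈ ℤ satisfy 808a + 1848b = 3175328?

gcd(1848, 808) = 8  (1848 = 2×808 + 232, 808 = 3×232 + 112, 232 = 2×112 + 8, 112 = 14×8).
Back-substituting, 808×(-16) + 1848×(7) = 8.
Scale by 396916: one solution is (-6350656, 2778412). Reduce a mod 231: (227, 1619).
General: a = 227 + 231t, b = 1619 - 101t.
a ≥ 0 ⇒ t ≥ 0; b ≥ 0 ⇒ t ≤ 16. So t ∈ [0, 16]: 17 solutions.

17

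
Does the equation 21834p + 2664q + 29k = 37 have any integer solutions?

gcd(21834, 2664) = 18.
gcd(18, 29) = 1.
1 divides 37, so integer solutions exist.

yes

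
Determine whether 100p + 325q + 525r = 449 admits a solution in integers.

gcd(325, 100) = 25  (325 = 3*100 + 25, 100 = 4*25).
gcd(25, 525) = 25.
25 does not divide 449 (remainder 24), so no integer solutions.

no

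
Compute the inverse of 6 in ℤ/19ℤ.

gcd(19, 6) = 1.
By Bézout, 6·(-3) + 19·(1) = 1.
So 6·-3 ≡ 1 (mod 19), and -3 mod 19 = 16.

16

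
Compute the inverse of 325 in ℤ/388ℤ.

gcd(388, 325) = 1  (388 = 1×325 + 63, 325 = 5×63 + 10, 63 = 6×10 + 3, 10 = 3×3 + 1, 3 = 3×1).
Back-substituting, 325×(117) + 388×(-98) = 1.
So 325×117 ≡ 1 (mod 388), and 117 mod 388 = 117.

117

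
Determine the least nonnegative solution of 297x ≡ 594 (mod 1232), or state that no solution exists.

gcd(1232, 297):
  1232 = 4×297 + 44
  297 = 6×44 + 33
  44 = 1×33 + 11
  33 = 3×11
so gcd(1232, 297) = 11.
11 divides 594, so solutions exist.
Back-substitute for Bézout coefficients:
  11 = 44 - 1×33
  ... = 297×(-29) + 1232×(7)
So 297×(-29) ≡ 11 (mod 1232); multiply by 54: x ≡ -1566 (mod 112).
Smallest nonnegative: x = -1566 mod 112 = 2.

2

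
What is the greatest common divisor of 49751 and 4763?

1

gcd(49751, 4763):
  49751 = 10×4763 + 2121
  4763 = 2×2121 + 521
  2121 = 4×521 + 37
  521 = 14×37 + 3
  37 = 12×3 + 1
  3 = 3×1
so gcd(49751, 4763) = 1.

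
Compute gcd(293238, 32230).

gcd(293238, 32230):
  293238 = 9×32230 + 3168
  32230 = 10×3168 + 550
  3168 = 5×550 + 418
  550 = 1×418 + 132
  418 = 3×132 + 22
  132 = 6×22
so gcd(293238, 32230) = 22.

22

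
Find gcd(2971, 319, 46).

gcd(2971, 319):
  2971 = 9×319 + 100
  319 = 3×100 + 19
  100 = 5×19 + 5
  19 = 3×5 + 4
  5 = 1×4 + 1
  4 = 4×1
so gcd(2971, 319) = 1.
gcd(1, 46) = 1.

1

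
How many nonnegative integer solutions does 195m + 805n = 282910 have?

gcd(805, 195):
  805 = 4×195 + 25
  195 = 7×25 + 20
  25 = 1×20 + 5
  20 = 4×5
so gcd(805, 195) = 5.
Back-substitute for Bézout coefficients:
  5 = 25 - 1×20
  ... = 195×(-33) + 805×(8)
Scale by 56582: one solution is (-1867206, 452656). Reduce m mod 161: (72, 334).
General: m = 72 + 161t, n = 334 - 39t.
m ≥ 0 ⇒ t ≥ 0; n ≥ 0 ⇒ t ≤ 8. So t ∈ [0, 8]: 9 solutions.

9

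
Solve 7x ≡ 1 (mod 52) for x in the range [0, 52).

15

gcd(52, 7) = 1.
By Bézout, 7·(15) + 52·(-2) = 1.
So 7·15 ≡ 1 (mod 52), and 15 mod 52 = 15.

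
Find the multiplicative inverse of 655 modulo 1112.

gcd(1112, 655) = 1.
By Bézout, 655×(-73) + 1112×(43) = 1.
So 655×-73 ≡ 1 (mod 1112), and -73 mod 1112 = 1039.

1039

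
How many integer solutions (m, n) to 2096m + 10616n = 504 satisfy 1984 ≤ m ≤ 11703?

8

gcd(10616, 2096) = 8.
By Bézout, 2096*(390) + 10616*(-77) = 8.
Particular solution: (684, -135).
General solution: m = 684 + 1327t, n = -135 - 262t for integer t.
1984 ≤ 684 + 1327t ≤ 11703 gives t ∈ [1, 8], which is 8 values.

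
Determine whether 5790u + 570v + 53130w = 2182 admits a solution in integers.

no

gcd(5790, 570):
  5790 = 10·570 + 90
  570 = 6·90 + 30
  90 = 3·30
so gcd(5790, 570) = 30.
gcd(30, 53130) = 30.
30 does not divide 2182 (remainder 22), so no integer solutions.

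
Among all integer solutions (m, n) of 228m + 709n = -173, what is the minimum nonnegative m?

gcd(709, 228):
  709 = 3×228 + 25
  228 = 9×25 + 3
  25 = 8×3 + 1
  3 = 3×1
so gcd(709, 228) = 1.
1 divides -173, so solutions exist.
Back-substitute for Bézout coefficients:
  1 = 25 - 8×3
  ... = 228×(-227) + 709×(73)
Scale by -173/1 = -173: (m₀, n₀) = (39271, -12629).
General solution: m = 39271 + 709t, n = -12629 - 228t for integer t.
m ≥ 0: smallest is 39271 mod 709 = 276 (at t = -55), with n = -89.

276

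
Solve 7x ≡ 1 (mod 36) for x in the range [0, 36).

gcd(36, 7) = 1.
By Bézout, 7·(-5) + 36·(1) = 1.
So 7·-5 ≡ 1 (mod 36), and -5 mod 36 = 31.

31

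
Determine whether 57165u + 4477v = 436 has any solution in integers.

no

gcd(57165, 4477):
  57165 = 12·4477 + 3441
  4477 = 1·3441 + 1036
  3441 = 3·1036 + 333
  1036 = 3·333 + 37
  333 = 9·37
so gcd(57165, 4477) = 37.
37 does not divide 436 (remainder 29), so no integer solutions.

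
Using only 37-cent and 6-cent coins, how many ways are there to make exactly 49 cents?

Need nonnegative integers with 37j + 6k = 49.
gcd(37, 6) = 1, and 37·(1) + 6·(-6) = 1.
So (j₀, k₀) = (49, -294); general j = 49 + 6t, k = -294 - 37t.
j ≥ 0 ⇒ t ≥ -8; k ≥ 0 ⇒ t ≤ -8. That's 1 value of t.

1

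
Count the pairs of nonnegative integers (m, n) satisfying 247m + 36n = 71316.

9

gcd(247, 36) = 1  (247 = 6*36 + 31, 36 = 1*31 + 5, 31 = 6*5 + 1, 5 = 5*1).
Back-substituting, 247*(7) + 36*(-48) = 1.
Scale by 71316: one solution is (499212, -3423168). Reduce m mod 36: (0, 1981).
General: m = 0 + 36t, n = 1981 - 247t.
m ≥ 0 ⇒ t ≥ 0; n ≥ 0 ⇒ t ≤ 8. So t ∈ [0, 8]: 9 solutions.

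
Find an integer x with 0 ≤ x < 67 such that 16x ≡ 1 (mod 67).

gcd(67, 16) = 1  (67 = 4×16 + 3, 16 = 5×3 + 1, 3 = 3×1).
Back-substituting, 16×(21) + 67×(-5) = 1.
So 16×21 ≡ 1 (mod 67), and 21 mod 67 = 21.

21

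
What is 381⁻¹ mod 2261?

gcd(2261, 381) = 1  (2261 = 5*381 + 356, 381 = 1*356 + 25, 356 = 14*25 + 6, 25 = 4*6 + 1, 6 = 6*1).
Back-substituting, 381*(362) + 2261*(-61) = 1.
So 381*362 ≡ 1 (mod 2261), and 362 mod 2261 = 362.

362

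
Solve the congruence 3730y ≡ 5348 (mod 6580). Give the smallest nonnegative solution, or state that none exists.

gcd(6580, 3730):
  6580 = 1·3730 + 2850
  3730 = 1·2850 + 880
  2850 = 3·880 + 210
  880 = 4·210 + 40
  210 = 5·40 + 10
  40 = 4·10
so gcd(6580, 3730) = 10.
10 does not divide 5348, so the congruence has no solution.

no solution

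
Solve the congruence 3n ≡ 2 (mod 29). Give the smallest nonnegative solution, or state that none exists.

20

gcd(29, 3):
  29 = 9*3 + 2
  3 = 1*2 + 1
  2 = 2*1
so gcd(29, 3) = 1.
1 divides 2, so solutions exist.
Back-substitute for Bézout coefficients:
  1 = 3 - 1*2
  ... = 3*(10) + 29*(-1)
So 3*(10) ≡ 1 (mod 29); multiply by 2: n ≡ 20 (mod 29).
Smallest nonnegative: n = 20 mod 29 = 20.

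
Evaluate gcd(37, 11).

gcd(37, 11) = 1  (37 = 3*11 + 4, 11 = 2*4 + 3, 4 = 1*3 + 1, 3 = 3*1).

1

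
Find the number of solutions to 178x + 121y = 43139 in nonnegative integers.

gcd(178, 121) = 1.
By Bézout, 178·(17) + 121·(-25) = 1.
One solution: (103, 205).
General: x = 103 + 121t, y = 205 - 178t.
x ≥ 0 ⇒ t ≥ 0; y ≥ 0 ⇒ t ≤ 1. So t ∈ [0, 1]: 2 solutions.

2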